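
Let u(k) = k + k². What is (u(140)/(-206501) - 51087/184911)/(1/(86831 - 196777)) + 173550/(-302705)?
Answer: 2423462278074448708/59274771652009 ≈ 40885.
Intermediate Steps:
(u(140)/(-206501) - 51087/184911)/(1/(86831 - 196777)) + 173550/(-302705) = ((140*(1 + 140))/(-206501) - 51087/184911)/(1/(86831 - 196777)) + 173550/(-302705) = ((140*141)*(-1/206501) - 51087*1/184911)/(1/(-109946)) + 173550*(-1/302705) = (19740*(-1/206501) - 17029/61637)/(-1/109946) - 2670/4657 = (-19740/206501 - 17029/61637)*(-109946) - 2670/4657 = -4733219909/12728102137*(-109946) - 2670/4657 = 520398596114914/12728102137 - 2670/4657 = 2423462278074448708/59274771652009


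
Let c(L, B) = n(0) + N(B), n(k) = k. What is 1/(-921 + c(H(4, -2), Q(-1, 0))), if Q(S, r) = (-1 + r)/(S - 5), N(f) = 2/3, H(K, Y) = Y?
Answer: -3/2761 ≈ -0.0010866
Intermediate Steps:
N(f) = 2/3 (N(f) = 2*(1/3) = 2/3)
Q(S, r) = (-1 + r)/(-5 + S)
c(L, B) = 2/3 (c(L, B) = 0 + 2/3 = 2/3)
1/(-921 + c(H(4, -2), Q(-1, 0))) = 1/(-921 + 2/3) = 1/(-2761/3) = -3/2761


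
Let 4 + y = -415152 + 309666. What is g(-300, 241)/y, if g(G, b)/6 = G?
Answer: 180/10549 ≈ 0.017063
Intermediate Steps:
y = -105490 (y = -4 + (-415152 + 309666) = -4 - 105486 = -105490)
g(G, b) = 6*G
g(-300, 241)/y = (6*(-300))/(-105490) = -1800*(-1/105490) = 180/10549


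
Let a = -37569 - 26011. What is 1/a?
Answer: -1/63580 ≈ -1.5728e-5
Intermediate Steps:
a = -63580
1/a = 1/(-63580) = -1/63580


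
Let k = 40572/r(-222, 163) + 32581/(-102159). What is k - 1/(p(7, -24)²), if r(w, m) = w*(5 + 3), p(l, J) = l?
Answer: -17175976315/740857068 ≈ -23.184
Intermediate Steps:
r(w, m) = 8*w (r(w, m) = w*8 = 8*w)
k = -350221567/15119532 (k = 40572/((8*(-222))) + 32581/(-102159) = 40572/(-1776) + 32581*(-1/102159) = 40572*(-1/1776) - 32581/102159 = -3381/148 - 32581/102159 = -350221567/15119532 ≈ -23.164)
k - 1/(p(7, -24)²) = -350221567/15119532 - 1/(7²) = -350221567/15119532 - 1/49 = -17175976315/740857068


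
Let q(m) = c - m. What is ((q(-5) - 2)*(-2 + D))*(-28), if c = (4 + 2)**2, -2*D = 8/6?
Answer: 2912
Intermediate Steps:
D = -2/3 (D = -4/6 = -1/2*4/3 = -2/3 ≈ -0.66667)
c = 36 (c = 6**2 = 36)
q(m) = 36 - m
((q(-5) - 2)*(-2 + D))*(-28) = (((36 - 1*(-5)) - 2)*(-2 - 2/3))*(-28) = (((36 + 5) - 2)*(-8/3))*(-28) = ((41 - 2)*(-8/3))*(-28) = (39*(-8/3))*(-28) = -104*(-28) = 2912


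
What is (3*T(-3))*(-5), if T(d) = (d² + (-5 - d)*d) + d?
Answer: -180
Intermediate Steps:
T(d) = d + d² + d*(-5 - d) (T(d) = (d² + d*(-5 - d)) + d = d + d² + d*(-5 - d))
(3*T(-3))*(-5) = (3*(-4*(-3)))*(-5) = (3*12)*(-5) = 36*(-5) = -180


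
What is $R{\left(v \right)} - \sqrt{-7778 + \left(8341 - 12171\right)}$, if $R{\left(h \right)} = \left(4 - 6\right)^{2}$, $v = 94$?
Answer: $4 - 2 i \sqrt{2902} \approx 4.0 - 107.74 i$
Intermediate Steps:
$R{\left(h \right)} = 4$ ($R{\left(h \right)} = \left(4 - 6\right)^{2} = \left(-2\right)^{2} = 4$)
$R{\left(v \right)} - \sqrt{-7778 + \left(8341 - 12171\right)} = 4 - \sqrt{-7778 + \left(8341 - 12171\right)} = 4 - \sqrt{-7778 - 3830} = 4 - \sqrt{-11608} = 4 - 2 i \sqrt{2902}$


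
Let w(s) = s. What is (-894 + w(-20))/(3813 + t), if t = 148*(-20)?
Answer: -914/853 ≈ -1.0715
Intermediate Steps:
t = -2960
(-894 + w(-20))/(3813 + t) = (-894 - 20)/(3813 - 2960) = -914/853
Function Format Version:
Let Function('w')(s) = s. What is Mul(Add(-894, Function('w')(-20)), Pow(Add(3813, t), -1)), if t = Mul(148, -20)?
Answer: Rational(-914, 853) ≈ -1.0715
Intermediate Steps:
t = -2960
Mul(Add(-894, Function('w')(-20)), Pow(Add(3813, t), -1)) = Mul(Add(-894, -20), Pow(Add(3813, -2960), -1)) = Mul(-914, Pow(853, -1)) = Mul(-914, Rational(1, 853)) = Rational(-914, 853)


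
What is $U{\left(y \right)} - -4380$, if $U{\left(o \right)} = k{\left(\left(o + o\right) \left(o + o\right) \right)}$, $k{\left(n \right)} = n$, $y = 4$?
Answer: $4444$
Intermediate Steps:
$U{\left(o \right)} = 4 o^{2}$ ($U{\left(o \right)} = \left(o + o\right) \left(o + o\right) = 2 o 2 o = 4 o^{2}$)
$U{\left(y \right)} - -4380 = 4 \cdot 4^{2} - -4380 = 4 \cdot 16 + 4380 = 64 + 4380 = 4444$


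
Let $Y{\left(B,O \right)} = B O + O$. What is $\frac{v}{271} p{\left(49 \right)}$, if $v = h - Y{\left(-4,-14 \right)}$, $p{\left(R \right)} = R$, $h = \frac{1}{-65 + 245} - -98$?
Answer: $\frac{493969}{48780} \approx 10.126$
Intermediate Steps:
$h = \frac{17641}{180}$ ($h = \frac{1}{180} + 98 = \frac{17641}{180} \approx 98.006$)
$Y{\left(B,O \right)} = O + B O$
$v = \frac{10081}{180}$ ($v = \frac{17641}{180} - - 14 \left(1 - 4\right) = \frac{17641}{180} - \left(-14\right) \left(-3\right) = \frac{17641}{180} - 42 = \frac{10081}{180} \approx 56.006$)
$\frac{v}{271} p{\left(49 \right)} = \frac{10081}{180 \cdot 271} \cdot 49 = \frac{10081}{180} \cdot \frac{1}{271} \cdot 49 = \frac{10081}{48780} \cdot 49 = \frac{493969}{48780}$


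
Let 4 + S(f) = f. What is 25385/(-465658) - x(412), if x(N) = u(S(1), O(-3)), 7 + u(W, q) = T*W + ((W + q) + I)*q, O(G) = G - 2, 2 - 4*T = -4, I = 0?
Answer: -6648319/232829 ≈ -28.555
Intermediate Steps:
T = 3/2 (T = ½ - ¼*(-4) = ½ + 1 = 3/2 ≈ 1.5000)
S(f) = -4 + f
O(G) = -2 + G
u(W, q) = -7 + 3*W/2 + q*(W + q) (u(W, q) = -7 + (3*W/2 + ((W + q) + 0)*q) = -7 + (3*W/2 + (W + q)*q) = -7 + (3*W/2 + q*(W + q)) = -7 + 3*W/2 + q*(W + q))
x(N) = 57/2 (x(N) = -7 + (-2 - 3)² + 3*(-4 + 1)/2 + (-4 + 1)*(-2 - 3) = -7 + (-5)² + (3/2)*(-3) - 3*(-5) = -7 + 25 - 9/2 + 15 = 57/2)
25385/(-465658) - x(412) = 25385/(-465658) - 1*57/2 = 25385*(-1/465658) - 57/2 = -25385/465658 - 57/2 = -6648319/232829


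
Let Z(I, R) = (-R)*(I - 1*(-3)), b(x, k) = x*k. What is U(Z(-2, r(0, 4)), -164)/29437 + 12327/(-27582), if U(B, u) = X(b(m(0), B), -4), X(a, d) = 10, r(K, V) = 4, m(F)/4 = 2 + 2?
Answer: -120864693/270643778 ≈ -0.44658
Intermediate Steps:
m(F) = 16 (m(F) = 4*(2 + 2) = 4*4 = 16)
b(x, k) = k*x
Z(I, R) = -R*(3 + I) (Z(I, R) = (-R)*(I + 3) = (-R)*(3 + I) = -R*(3 + I))
U(B, u) = 10
U(Z(-2, r(0, 4)), -164)/29437 + 12327/(-27582) = 10/29437 + 12327/(-27582) = 10*(1/29437) + 12327*(-1/27582) = 10/29437 - 4109/9194 = -120864693/270643778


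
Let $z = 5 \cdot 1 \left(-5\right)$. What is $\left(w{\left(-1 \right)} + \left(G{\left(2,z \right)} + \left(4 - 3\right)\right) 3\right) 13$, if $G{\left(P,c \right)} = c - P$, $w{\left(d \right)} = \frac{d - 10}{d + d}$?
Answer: $- \frac{1885}{2} \approx -942.5$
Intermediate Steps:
$w{\left(d \right)} = \frac{-10 + d}{2 d}$
$z = -25$ ($z = 5 \left(-5\right) = -25$)
$\left(w{\left(-1 \right)} + \left(G{\left(2,z \right)} + \left(4 - 3\right)\right) 3\right) 13 = \left(\frac{-10 - 1}{2 \left(-1\right)} + \left(\left(-25 - 2\right) + \left(4 - 3\right)\right) 3\right) 13 = \left(\frac{1}{2} \left(-1\right) \left(-11\right) + \left(\left(-25 - 2\right) + \left(4 - 3\right)\right) 3\right) 13 = \left(\frac{11}{2} + \left(-27 + 1\right) 3\right) 13 = \left(\frac{11}{2} - 78\right) 13 = \left(- \frac{145}{2}\right) 13 = - \frac{1885}{2}$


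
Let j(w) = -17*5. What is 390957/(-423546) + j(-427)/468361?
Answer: -61048337629/66124142702 ≈ -0.92324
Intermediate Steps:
j(w) = -85
390957/(-423546) + j(-427)/468361 = 390957/(-423546) - 85/468361 = 390957*(-1/423546) - 85*1/468361 = -130319/141182 - 85/468361 = -61048337629/66124142702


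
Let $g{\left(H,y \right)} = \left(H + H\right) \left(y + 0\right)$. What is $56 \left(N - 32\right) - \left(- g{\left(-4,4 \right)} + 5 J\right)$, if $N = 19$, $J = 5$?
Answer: $-785$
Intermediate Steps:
$g{\left(H,y \right)} = 2 H y$
$56 \left(N - 32\right) - \left(- g{\left(-4,4 \right)} + 5 J\right) = 56 \left(19 - 32\right) + \left(\left(-5\right) 5 + 2 \left(-4\right) 4\right) = 56 \left(19 - 32\right) - 57 = 56 \left(-13\right) - 57 = -728 - 57 = -785$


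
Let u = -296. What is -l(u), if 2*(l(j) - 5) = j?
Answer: 143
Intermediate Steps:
l(j) = 5 + j/2
-l(u) = -(5 + (½)*(-296)) = -(5 - 148) = -1*(-143) = 143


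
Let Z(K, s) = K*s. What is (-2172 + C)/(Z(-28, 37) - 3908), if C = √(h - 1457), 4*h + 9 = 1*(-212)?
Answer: 181/412 - I*√6049/9888 ≈ 0.43932 - 0.0078656*I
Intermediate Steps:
h = -221/4 (h = -9/4 + (1*(-212))/4 = -9/4 + (¼)*(-212) = -9/4 - 53 = -221/4 ≈ -55.250)
C = I*√6049/2 (C = √(-221/4 - 1457) = √(-6049/4) = I*√6049/2 ≈ 38.888*I)
(-2172 + C)/(Z(-28, 37) - 3908) = (-2172 + I*√6049/2)/(-28*37 - 3908) = (-2172 + I*√6049/2)/(-1036 - 3908) = (-2172 + I*√6049/2)/(-4944) = (-2172 + I*√6049/2)*(-1/4944) = 181/412 - I*√6049/9888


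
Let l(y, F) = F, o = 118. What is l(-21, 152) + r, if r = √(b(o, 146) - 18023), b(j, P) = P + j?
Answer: 152 + I*√17759 ≈ 152.0 + 133.26*I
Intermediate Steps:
r = I*√17759 (r = √((146 + 118) - 18023) = √(264 - 18023) = √(-17759) = I*√17759 ≈ 133.26*I)
l(-21, 152) + r = 152 + I*√17759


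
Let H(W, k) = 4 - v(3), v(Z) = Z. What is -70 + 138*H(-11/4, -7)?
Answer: 68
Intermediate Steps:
H(W, k) = 1 (H(W, k) = 4 - 1*3 = 4 - 3 = 1)
-70 + 138*H(-11/4, -7) = -70 + 138*1 = -70 + 138 = 68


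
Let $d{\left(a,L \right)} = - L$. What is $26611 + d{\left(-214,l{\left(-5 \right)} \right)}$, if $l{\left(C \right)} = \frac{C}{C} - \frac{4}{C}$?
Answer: $\frac{133046}{5} \approx 26609.0$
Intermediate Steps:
$l{\left(C \right)} = 1 - \frac{4}{C}$
$26611 + d{\left(-214,l{\left(-5 \right)} \right)} = 26611 - \frac{-4 - 5}{-5} = 26611 - \left(- \frac{1}{5}\right) \left(-9\right) = 26611 - \frac{9}{5} = \frac{133046}{5}$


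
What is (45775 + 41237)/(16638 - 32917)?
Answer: -87012/16279 ≈ -5.3450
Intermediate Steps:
(45775 + 41237)/(16638 - 32917) = 87012/(-16279) = 87012*(-1/16279) = -87012/16279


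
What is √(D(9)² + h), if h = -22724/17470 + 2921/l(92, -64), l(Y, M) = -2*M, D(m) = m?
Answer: √2002500130130/139760 ≈ 10.125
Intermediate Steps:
h = 24060599/1118080 (h = -22724/17470 + 2921/((-2*(-64))) = -22724*1/17470 + 2921/128 = -11362/8735 + 2921*(1/128) = -11362/8735 + 2921/128 = 24060599/1118080 ≈ 21.520)
√(D(9)² + h) = √(9² + 24060599/1118080) = √(81 + 24060599/1118080) = √(114625079/1118080) = √2002500130130/139760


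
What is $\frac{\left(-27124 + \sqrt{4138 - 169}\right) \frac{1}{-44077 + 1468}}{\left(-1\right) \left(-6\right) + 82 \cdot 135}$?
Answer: $\frac{27061}{471937284} \approx 5.734 \cdot 10^{-5}$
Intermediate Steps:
$\frac{\left(-27124 + \sqrt{4138 - 169}\right) \frac{1}{-44077 + 1468}}{\left(-1\right) \left(-6\right) + 82 \cdot 135} = \frac{\left(-27124 + \sqrt{3969}\right) \frac{1}{-42609}}{6 + 11070} = \frac{\left(-27124 + 63\right) \left(- \frac{1}{42609}\right)}{11076} = \left(-27061\right) \left(- \frac{1}{42609}\right) \frac{1}{11076} = \frac{27061}{42609} \cdot \frac{1}{11076} = \frac{27061}{471937284}$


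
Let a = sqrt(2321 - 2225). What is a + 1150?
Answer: 1150 + 4*sqrt(6) ≈ 1159.8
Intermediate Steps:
a = 4*sqrt(6) (a = sqrt(96) = 4*sqrt(6) ≈ 9.7980)
a + 1150 = 4*sqrt(6) + 1150 = 1150 + 4*sqrt(6)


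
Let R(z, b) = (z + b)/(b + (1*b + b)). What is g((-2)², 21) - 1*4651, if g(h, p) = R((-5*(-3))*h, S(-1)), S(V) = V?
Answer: -14012/3 ≈ -4670.7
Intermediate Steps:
R(z, b) = (b + z)/(3*b) (R(z, b) = (b + z)/(b + (b + b)) = (b + z)/(b + 2*b) = (b + z)/((3*b)) = (b + z)*(1/(3*b)) = (b + z)/(3*b))
g(h, p) = ⅓ - 5*h (g(h, p) = (⅓)*(-1 + (-5*(-3))*h)/(-1) = (⅓)*(-1)*(-1 + 15*h) = ⅓ - 5*h)
g((-2)², 21) - 1*4651 = (⅓ - 5*(-2)²) - 1*4651 = (⅓ - 5*4) - 4651 = (⅓ - 20) - 4651 = -59/3 - 4651 = -14012/3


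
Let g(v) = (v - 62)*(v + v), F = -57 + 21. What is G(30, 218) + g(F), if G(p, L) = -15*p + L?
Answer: 6824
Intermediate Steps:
F = -36
G(p, L) = L - 15*p
g(v) = 2*v*(-62 + v) (g(v) = (-62 + v)*(2*v) = 2*v*(-62 + v))
G(30, 218) + g(F) = (218 - 15*30) + 2*(-36)*(-62 - 36) = (218 - 450) + 2*(-36)*(-98) = -232 + 7056 = 6824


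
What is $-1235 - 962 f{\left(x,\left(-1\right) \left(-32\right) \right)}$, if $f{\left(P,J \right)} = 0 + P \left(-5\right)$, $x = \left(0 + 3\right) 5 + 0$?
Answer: $70915$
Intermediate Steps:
$x = 15$ ($x = 3 \cdot 5 + 0 = 15 + 0 = 15$)
$f{\left(P,J \right)} = - 5 P$ ($f{\left(P,J \right)} = 0 - 5 P = - 5 P$)
$-1235 - 962 f{\left(x,\left(-1\right) \left(-32\right) \right)} = -1235 - 962 \left(\left(-5\right) 15\right) = -1235 - -72150 = -1235 + 72150 = 70915$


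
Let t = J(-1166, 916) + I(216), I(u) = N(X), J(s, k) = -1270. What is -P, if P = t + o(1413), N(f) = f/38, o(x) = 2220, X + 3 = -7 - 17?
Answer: -36073/38 ≈ -949.29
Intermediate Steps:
X = -27 (X = -3 + (-7 - 17) = -3 - 24 = -27)
N(f) = f/38 (N(f) = f*(1/38) = f/38)
I(u) = -27/38 (I(u) = (1/38)*(-27) = -27/38)
t = -48287/38 (t = -1270 - 27/38 = -48287/38 ≈ -1270.7)
P = 36073/38 (P = -48287/38 + 2220 = 36073/38 ≈ 949.29)
-P = -1*36073/38 = -36073/38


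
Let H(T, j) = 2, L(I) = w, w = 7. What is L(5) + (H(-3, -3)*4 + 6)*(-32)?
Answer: -441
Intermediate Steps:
L(I) = 7
L(5) + (H(-3, -3)*4 + 6)*(-32) = 7 + (2*4 + 6)*(-32) = 7 + (8 + 6)*(-32) = 7 + 14*(-32) = 7 - 448 = -441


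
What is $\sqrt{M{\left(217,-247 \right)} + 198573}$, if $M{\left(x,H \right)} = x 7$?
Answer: $2 \sqrt{50023} \approx 447.32$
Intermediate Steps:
$M{\left(x,H \right)} = 7 x$
$\sqrt{M{\left(217,-247 \right)} + 198573} = \sqrt{7 \cdot 217 + 198573} = \sqrt{1519 + 198573} = \sqrt{200092} = 2 \sqrt{50023}$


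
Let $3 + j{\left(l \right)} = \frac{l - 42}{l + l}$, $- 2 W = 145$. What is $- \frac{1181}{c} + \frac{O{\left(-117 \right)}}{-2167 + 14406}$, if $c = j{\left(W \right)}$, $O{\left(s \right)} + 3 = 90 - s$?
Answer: $\frac{4191865874}{7845199} \approx 534.32$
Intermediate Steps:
$O{\left(s \right)} = 87 - s$ ($O{\left(s \right)} = -3 - \left(-90 + s\right) = 87 - s$)
$W = - \frac{145}{2}$ ($W = \left(- \frac{1}{2}\right) 145 = - \frac{145}{2} \approx -72.5$)
$j{\left(l \right)} = -3 + \frac{-42 + l}{2 l}$ ($j{\left(l \right)} = -3 + \frac{l - 42}{l + l} = -3 + \frac{-42 + l}{2 l}$)
$c = - \frac{641}{290}$ ($c = - \frac{5}{2} - \frac{21}{- \frac{145}{2}} = - \frac{5}{2} - - \frac{42}{145} = - \frac{5}{2} + \frac{42}{145} = - \frac{641}{290} \approx -2.2103$)
$- \frac{1181}{c} + \frac{O{\left(-117 \right)}}{-2167 + 14406} = - \frac{1181}{- \frac{641}{290}} + \frac{87 - -117}{-2167 + 14406} = \left(-1181\right) \left(- \frac{290}{641}\right) + \frac{87 + 117}{12239} = \frac{342490}{641} + 204 \cdot \frac{1}{12239} = \frac{342490}{641} + \frac{204}{12239} = \frac{4191865874}{7845199}$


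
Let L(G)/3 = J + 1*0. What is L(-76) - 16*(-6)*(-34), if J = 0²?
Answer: -3264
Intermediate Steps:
J = 0
L(G) = 0 (L(G) = 3*(0 + 1*0) = 3*(0 + 0) = 3*0 = 0)
L(-76) - 16*(-6)*(-34) = 0 - 16*(-6)*(-34) = 0 - (-96)*(-34) = 0 - 1*3264 = 0 - 3264 = -3264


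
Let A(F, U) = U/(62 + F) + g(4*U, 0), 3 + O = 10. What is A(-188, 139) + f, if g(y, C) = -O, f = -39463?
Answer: -4973359/126 ≈ -39471.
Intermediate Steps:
O = 7 (O = -3 + 10 = 7)
g(y, C) = -7 (g(y, C) = -1*7 = -7)
A(F, U) = -7 + U/(62 + F) (A(F, U) = U/(62 + F) - 7 = -7 + U/(62 + F))
A(-188, 139) + f = (-434 + 139 - 7*(-188))/(62 - 188) - 39463 = (-434 + 139 + 1316)/(-126) - 39463 = -1/126*1021 - 39463 = -1021/126 - 39463 = -4973359/126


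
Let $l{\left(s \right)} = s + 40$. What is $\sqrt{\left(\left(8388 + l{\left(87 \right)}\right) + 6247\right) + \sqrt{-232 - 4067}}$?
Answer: $\sqrt{14762 + i \sqrt{4299}} \approx 121.5 + 0.2698 i$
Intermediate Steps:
$l{\left(s \right)} = 40 + s$
$\sqrt{\left(\left(8388 + l{\left(87 \right)}\right) + 6247\right) + \sqrt{-232 - 4067}} = \sqrt{\left(\left(8388 + \left(40 + 87\right)\right) + 6247\right) + \sqrt{-232 - 4067}} = \sqrt{\left(\left(8388 + 127\right) + 6247\right) + \sqrt{-4299}} = \sqrt{\left(8515 + 6247\right) + i \sqrt{4299}} = \sqrt{14762 + i \sqrt{4299}}$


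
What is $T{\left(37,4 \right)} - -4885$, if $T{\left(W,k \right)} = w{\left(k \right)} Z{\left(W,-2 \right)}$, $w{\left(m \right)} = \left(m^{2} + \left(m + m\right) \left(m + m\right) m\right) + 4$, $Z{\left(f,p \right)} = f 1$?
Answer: $15097$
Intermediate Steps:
$Z{\left(f,p \right)} = f$
$w{\left(m \right)} = 4 + m^{2} + 4 m^{3}$ ($w{\left(m \right)} = \left(m^{2} + 2 m 2 m m\right) + 4 = \left(m^{2} + 4 m^{2} m\right) + 4 = \left(m^{2} + 4 m^{3}\right) + 4 = 4 + m^{2} + 4 m^{3}$)
$T{\left(W,k \right)} = W \left(4 + k^{2} + 4 k^{3}\right)$ ($T{\left(W,k \right)} = \left(4 + k^{2} + 4 k^{3}\right) W = W \left(4 + k^{2} + 4 k^{3}\right)$)
$T{\left(37,4 \right)} - -4885 = 37 \left(4 + 4^{2} + 4 \cdot 4^{3}\right) - -4885 = 37 \left(4 + 16 + 4 \cdot 64\right) + 4885 = 37 \left(4 + 16 + 256\right) + 4885 = 37 \cdot 276 + 4885 = 10212 + 4885 = 15097$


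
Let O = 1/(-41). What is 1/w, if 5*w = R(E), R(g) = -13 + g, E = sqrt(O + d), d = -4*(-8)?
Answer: -2665/5618 - 5*sqrt(53751)/5618 ≈ -0.68071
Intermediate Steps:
d = 32
O = -1/41 ≈ -0.024390
E = sqrt(53751)/41 (E = sqrt(-1/41 + 32) = sqrt(1311/41) = sqrt(53751)/41 ≈ 5.6547)
w = -13/5 + sqrt(53751)/205 (w = (-13 + sqrt(53751)/41)/5 = -13/5 + sqrt(53751)/205 ≈ -1.4691)
1/w = 1/(-13/5 + sqrt(53751)/205)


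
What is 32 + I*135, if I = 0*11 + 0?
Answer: 32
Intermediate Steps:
I = 0 (I = 0 + 0 = 0)
32 + I*135 = 32 + 0*135 = 32 + 0 = 32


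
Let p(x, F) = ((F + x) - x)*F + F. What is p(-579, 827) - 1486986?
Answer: -802230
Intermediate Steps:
p(x, F) = F + F**2 (p(x, F) = F*F + F = F**2 + F = F + F**2)
p(-579, 827) - 1486986 = 827*(1 + 827) - 1486986 = 827*828 - 1486986 = 684756 - 1486986 = -802230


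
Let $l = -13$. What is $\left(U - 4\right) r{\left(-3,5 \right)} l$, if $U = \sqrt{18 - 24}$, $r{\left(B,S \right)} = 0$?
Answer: $0$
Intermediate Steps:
$U = i \sqrt{6}$ ($U = \sqrt{18 - 24} = \sqrt{-6} = i \sqrt{6} \approx 2.4495 i$)
$\left(U - 4\right) r{\left(-3,5 \right)} l = \left(i \sqrt{6} - 4\right) 0 \left(-13\right) = \left(-4 + i \sqrt{6}\right) 0 = 0$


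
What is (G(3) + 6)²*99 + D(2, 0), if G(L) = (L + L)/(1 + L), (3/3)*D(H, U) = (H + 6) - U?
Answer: 22307/4 ≈ 5576.8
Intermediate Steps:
D(H, U) = 6 + H - U (D(H, U) = (H + 6) - U = (6 + H) - U = 6 + H - U)
G(L) = 2*L/(1 + L) (G(L) = (2*L)/(1 + L) = 2*L/(1 + L))
(G(3) + 6)²*99 + D(2, 0) = (2*3/(1 + 3) + 6)²*99 + (6 + 2 - 1*0) = (2*3/4 + 6)²*99 + (6 + 2 + 0) = (2*3*(¼) + 6)²*99 + 8 = (3/2 + 6)²*99 + 8 = (15/2)²*99 + 8 = (225/4)*99 + 8 = 22275/4 + 8 = 22307/4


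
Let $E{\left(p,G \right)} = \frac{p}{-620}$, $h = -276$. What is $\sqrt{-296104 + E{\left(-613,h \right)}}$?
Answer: $\frac{i \sqrt{28455499385}}{310} \approx 544.15 i$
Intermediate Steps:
$E{\left(p,G \right)} = - \frac{p}{620}$ ($E{\left(p,G \right)} = p \left(- \frac{1}{620}\right) = - \frac{p}{620}$)
$\sqrt{-296104 + E{\left(-613,h \right)}} = \sqrt{-296104 - - \frac{613}{620}} = \sqrt{-296104 + \frac{613}{620}} = \sqrt{- \frac{183583867}{620}} = \frac{i \sqrt{28455499385}}{310}$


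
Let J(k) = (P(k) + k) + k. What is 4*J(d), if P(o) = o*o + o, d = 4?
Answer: 112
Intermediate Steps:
P(o) = o + o**2 (P(o) = o**2 + o = o + o**2)
J(k) = 2*k + k*(1 + k) (J(k) = (k*(1 + k) + k) + k = (k + k*(1 + k)) + k = 2*k + k*(1 + k))
4*J(d) = 4*(4*(3 + 4)) = 4*(4*7) = 4*28 = 112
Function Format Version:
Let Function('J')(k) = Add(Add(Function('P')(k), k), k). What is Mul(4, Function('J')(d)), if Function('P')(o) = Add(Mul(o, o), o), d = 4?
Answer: 112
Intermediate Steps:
Function('P')(o) = Add(o, Pow(o, 2)) (Function('P')(o) = Add(Pow(o, 2), o) = Add(o, Pow(o, 2)))
Function('J')(k) = Add(Mul(2, k), Mul(k, Add(1, k))) (Function('J')(k) = Add(Add(Mul(k, Add(1, k)), k), k) = Add(Add(k, Mul(k, Add(1, k))), k) = Add(Mul(2, k), Mul(k, Add(1, k))))
Mul(4, Function('J')(d)) = Mul(4, Mul(4, Add(3, 4))) = Mul(4, Mul(4, 7)) = Mul(4, 28) = 112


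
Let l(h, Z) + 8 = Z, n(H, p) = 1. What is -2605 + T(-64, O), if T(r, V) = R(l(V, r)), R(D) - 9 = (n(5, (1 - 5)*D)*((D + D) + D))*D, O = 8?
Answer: 12956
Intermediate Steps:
l(h, Z) = -8 + Z
R(D) = 9 + 3*D² (R(D) = 9 + (1*((D + D) + D))*D = 9 + (1*(2*D + D))*D = 9 + (1*(3*D))*D = 9 + (3*D)*D = 9 + 3*D²)
T(r, V) = 9 + 3*(-8 + r)²
-2605 + T(-64, O) = -2605 + (9 + 3*(-8 - 64)²) = -2605 + (9 + 3*(-72)²) = -2605 + (9 + 3*5184) = -2605 + (9 + 15552) = -2605 + 15561 = 12956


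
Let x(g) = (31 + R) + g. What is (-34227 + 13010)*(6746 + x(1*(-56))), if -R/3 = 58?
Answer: -138907699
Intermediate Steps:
R = -174 (R = -3*58 = -174)
x(g) = -143 + g (x(g) = (31 - 174) + g = -143 + g)
(-34227 + 13010)*(6746 + x(1*(-56))) = (-34227 + 13010)*(6746 + (-143 + 1*(-56))) = -21217*(6746 + (-143 - 56)) = -21217*(6746 - 199) = -21217*6547 = -138907699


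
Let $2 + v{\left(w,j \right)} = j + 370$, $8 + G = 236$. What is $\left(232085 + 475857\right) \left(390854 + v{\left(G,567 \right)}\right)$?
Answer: $277363888238$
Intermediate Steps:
$G = 228$ ($G = -8 + 236 = 228$)
$v{\left(w,j \right)} = 368 + j$ ($v{\left(w,j \right)} = -2 + \left(j + 370\right) = -2 + \left(370 + j\right) = 368 + j$)
$\left(232085 + 475857\right) \left(390854 + v{\left(G,567 \right)}\right) = \left(232085 + 475857\right) \left(390854 + \left(368 + 567\right)\right) = 707942 \left(390854 + 935\right) = 707942 \cdot 391789 = 277363888238$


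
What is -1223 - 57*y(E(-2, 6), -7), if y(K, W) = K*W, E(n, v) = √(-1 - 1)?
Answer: -1223 + 399*I*√2 ≈ -1223.0 + 564.27*I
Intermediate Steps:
E(n, v) = I*√2 (E(n, v) = √(-2) = I*√2)
-1223 - 57*y(E(-2, 6), -7) = -1223 - 57*I*√2*(-7) = -1223 - (-399)*I*√2 = -1223 + 399*I*√2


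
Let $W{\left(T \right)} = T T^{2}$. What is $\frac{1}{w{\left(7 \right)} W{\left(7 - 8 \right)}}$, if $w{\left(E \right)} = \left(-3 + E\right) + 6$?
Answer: $- \frac{1}{10} \approx -0.1$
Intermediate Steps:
$w{\left(E \right)} = 3 + E$
$W{\left(T \right)} = T^{3}$
$\frac{1}{w{\left(7 \right)} W{\left(7 - 8 \right)}} = \frac{1}{\left(3 + 7\right) \left(7 - 8\right)^{3}} = \frac{1}{10 \left(7 - 8\right)^{3}} = \frac{1}{10 \left(-1\right)^{3}} = \frac{1}{10 \left(-1\right)} = \frac{1}{-10} = - \frac{1}{10}$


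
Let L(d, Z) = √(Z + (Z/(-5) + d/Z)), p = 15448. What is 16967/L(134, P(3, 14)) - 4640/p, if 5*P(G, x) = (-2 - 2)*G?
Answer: -580/1931 - 84835*I*√51978/8663 ≈ -0.30036 - 2232.6*I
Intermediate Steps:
P(G, x) = -4*G/5 (P(G, x) = ((-2 - 2)*G)/5 = (-4*G)/5 = -4*G/5)
L(d, Z) = √(4*Z/5 + d/Z) (L(d, Z) = √(Z + (Z*(-⅕) + d/Z)) = √(Z + (-Z/5 + d/Z)) = √(4*Z/5 + d/Z))
16967/L(134, P(3, 14)) - 4640/p = 16967/((√(20*(-⅘*3) + 25*134/(-⅘*3))/5)) - 4640/15448 = 16967/((√(20*(-12/5) + 25*134/(-12/5))/5)) - 4640*1/15448 = 16967/((√(-48 + 25*134*(-5/12))/5)) - 580/1931 = 16967/((√(-48 - 8375/6)/5)) - 580/1931 = 16967/((√(-8663/6)/5)) - 580/1931 = 16967/(((I*√51978/6)/5)) - 580/1931 = 16967/((I*√51978/30)) - 580/1931 = 16967*(-5*I*√51978/8663) - 580/1931 = -84835*I*√51978/8663 - 580/1931 = -580/1931 - 84835*I*√51978/8663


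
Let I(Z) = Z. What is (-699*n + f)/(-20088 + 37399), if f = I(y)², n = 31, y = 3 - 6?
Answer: -21660/17311 ≈ -1.2512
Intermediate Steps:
y = -3
f = 9 (f = (-3)² = 9)
(-699*n + f)/(-20088 + 37399) = (-699*31 + 9)/(-20088 + 37399) = (-21669 + 9)/17311 = -21660*1/17311 = -21660/17311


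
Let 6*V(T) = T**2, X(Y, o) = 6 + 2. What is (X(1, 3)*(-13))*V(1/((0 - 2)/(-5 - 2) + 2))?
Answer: -637/192 ≈ -3.3177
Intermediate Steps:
X(Y, o) = 8
V(T) = T**2/6
(X(1, 3)*(-13))*V(1/((0 - 2)/(-5 - 2) + 2)) = (8*(-13))*((1/((0 - 2)/(-5 - 2) + 2))**2/6) = -52*(1/(-2/(-7) + 2))**2/3 = -52*(1/(-2*(-1/7) + 2))**2/3 = -52*(1/(2/7 + 2))**2/3 = -52*(1/(16/7))**2/3 = -52*(7/16)**2/3 = -52*49/(3*256) = -104*49/1536 = -637/192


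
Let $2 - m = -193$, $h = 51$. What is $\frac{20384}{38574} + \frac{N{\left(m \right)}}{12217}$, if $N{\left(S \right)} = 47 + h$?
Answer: $\frac{126405790}{235629279} \approx 0.53646$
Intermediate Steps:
$m = 195$ ($m = 2 - -193 = 2 + 193 = 195$)
$N{\left(S \right)} = 98$ ($N{\left(S \right)} = 47 + 51 = 98$)
$\frac{20384}{38574} + \frac{N{\left(m \right)}}{12217} = \frac{20384}{38574} + \frac{98}{12217} = 20384 \cdot \frac{1}{38574} + 98 \cdot \frac{1}{12217} = \frac{10192}{19287} + \frac{98}{12217} = \frac{126405790}{235629279}$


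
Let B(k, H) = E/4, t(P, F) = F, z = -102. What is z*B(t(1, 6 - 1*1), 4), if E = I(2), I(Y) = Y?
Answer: -51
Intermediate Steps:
E = 2
B(k, H) = ½ (B(k, H) = 2/4 = 2*(¼) = ½)
z*B(t(1, 6 - 1*1), 4) = -102*½ = -51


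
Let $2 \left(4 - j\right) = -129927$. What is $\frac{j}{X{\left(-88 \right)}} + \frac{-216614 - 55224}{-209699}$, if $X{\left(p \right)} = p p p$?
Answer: $\frac{49036104501}{40829713408} \approx 1.201$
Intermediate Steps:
$j = \frac{129935}{2}$ ($j = 4 - - \frac{129927}{2} = 4 + \frac{129927}{2} = \frac{129935}{2} \approx 64968.0$)
$X{\left(p \right)} = p^{3}$ ($X{\left(p \right)} = p^{2} p = p^{3}$)
$\frac{j}{X{\left(-88 \right)}} + \frac{-216614 - 55224}{-209699} = \frac{129935}{2 \left(-88\right)^{3}} + \frac{-216614 - 55224}{-209699} = \frac{129935}{2 \left(-681472\right)} - - \frac{38834}{29957} = \frac{129935}{2} \left(- \frac{1}{681472}\right) + \frac{38834}{29957} = - \frac{129935}{1362944} + \frac{38834}{29957} = \frac{49036104501}{40829713408}$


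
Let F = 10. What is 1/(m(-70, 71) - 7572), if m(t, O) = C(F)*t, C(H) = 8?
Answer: -1/8132 ≈ -0.00012297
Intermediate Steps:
m(t, O) = 8*t
1/(m(-70, 71) - 7572) = 1/(8*(-70) - 7572) = 1/(-560 - 7572) = 1/(-8132) = -1/8132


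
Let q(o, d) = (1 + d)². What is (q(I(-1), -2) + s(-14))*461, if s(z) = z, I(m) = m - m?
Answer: -5993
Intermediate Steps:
I(m) = 0
(q(I(-1), -2) + s(-14))*461 = ((1 - 2)² - 14)*461 = ((-1)² - 14)*461 = (1 - 14)*461 = -13*461 = -5993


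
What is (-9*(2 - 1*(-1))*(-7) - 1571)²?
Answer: 1909924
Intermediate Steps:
(-9*(2 - 1*(-1))*(-7) - 1571)² = (-9*(2 + 1)*(-7) - 1571)² = (-9*3*(-7) - 1571)² = (-27*(-7) - 1571)² = (189 - 1571)² = (-1382)² = 1909924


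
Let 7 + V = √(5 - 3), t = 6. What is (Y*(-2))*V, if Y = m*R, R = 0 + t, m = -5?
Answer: -420 + 60*√2 ≈ -335.15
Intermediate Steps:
R = 6 (R = 0 + 6 = 6)
Y = -30 (Y = -5*6 = -30)
V = -7 + √2 (V = -7 + √(5 - 3) = -7 + √2 ≈ -5.5858)
(Y*(-2))*V = (-30*(-2))*(-7 + √2) = 60*(-7 + √2) = -420 + 60*√2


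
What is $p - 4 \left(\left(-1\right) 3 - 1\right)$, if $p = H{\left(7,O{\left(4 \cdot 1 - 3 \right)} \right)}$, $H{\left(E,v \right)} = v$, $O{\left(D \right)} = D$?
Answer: $17$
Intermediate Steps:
$p = 1$ ($p = 4 \cdot 1 - 3 = 4 - 3 = 1$)
$p - 4 \left(\left(-1\right) 3 - 1\right) = 1 - 4 \left(\left(-1\right) 3 - 1\right) = 1 - 4 \left(-3 - 1\right) = 1 - -16 = 1 + 16 = 17$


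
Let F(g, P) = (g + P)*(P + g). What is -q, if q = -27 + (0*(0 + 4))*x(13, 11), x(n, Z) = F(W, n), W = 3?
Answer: 27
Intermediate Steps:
F(g, P) = (P + g)² (F(g, P) = (P + g)*(P + g) = (P + g)²)
x(n, Z) = (3 + n)² (x(n, Z) = (n + 3)² = (3 + n)²)
q = -27 (q = -27 + (0*(0 + 4))*(3 + 13)² = -27 + (0*4)*16² = -27 + 0*256 = -27 + 0 = -27)
-q = -1*(-27) = 27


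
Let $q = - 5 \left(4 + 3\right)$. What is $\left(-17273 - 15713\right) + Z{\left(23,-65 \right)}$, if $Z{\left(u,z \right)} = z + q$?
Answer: $-33086$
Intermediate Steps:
$q = -35$ ($q = \left(-5\right) 7 = -35$)
$Z{\left(u,z \right)} = -35 + z$ ($Z{\left(u,z \right)} = z - 35 = -35 + z$)
$\left(-17273 - 15713\right) + Z{\left(23,-65 \right)} = \left(-17273 - 15713\right) - 100 = -32986 - 100 = -33086$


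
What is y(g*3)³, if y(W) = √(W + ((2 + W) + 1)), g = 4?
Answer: 81*√3 ≈ 140.30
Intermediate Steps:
y(W) = √(3 + 2*W) (y(W) = √(W + (3 + W)) = √(3 + 2*W))
y(g*3)³ = (√(3 + 2*(4*3)))³ = (√(3 + 2*12))³ = (√(3 + 24))³ = (√27)³ = (3*√3)³ = 81*√3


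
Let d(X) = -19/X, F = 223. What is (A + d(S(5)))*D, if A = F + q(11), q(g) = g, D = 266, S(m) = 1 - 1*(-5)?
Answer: 184205/3 ≈ 61402.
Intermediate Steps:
S(m) = 6 (S(m) = 1 + 5 = 6)
A = 234 (A = 223 + 11 = 234)
(A + d(S(5)))*D = (234 - 19/6)*266 = (1385/6)*266 = 184205/3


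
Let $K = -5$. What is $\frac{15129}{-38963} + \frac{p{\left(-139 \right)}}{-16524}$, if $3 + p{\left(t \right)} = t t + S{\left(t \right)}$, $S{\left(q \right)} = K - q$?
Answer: $- \frac{83991656}{53652051} \approx -1.5655$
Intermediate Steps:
$S{\left(q \right)} = -5 - q$
$p{\left(t \right)} = -8 + t^{2} - t$ ($p{\left(t \right)} = -3 - \left(5 + t - t t\right) = -3 - \left(5 + t - t^{2}\right) = -8 + t^{2} - t$)
$\frac{15129}{-38963} + \frac{p{\left(-139 \right)}}{-16524} = \frac{15129}{-38963} + \frac{-8 + \left(-139\right)^{2} - -139}{-16524} = 15129 \left(- \frac{1}{38963}\right) + \left(-8 + 19321 + 139\right) \left(- \frac{1}{16524}\right) = - \frac{15129}{38963} + 19452 \left(- \frac{1}{16524}\right) = - \frac{15129}{38963} - \frac{1621}{1377} = - \frac{83991656}{53652051}$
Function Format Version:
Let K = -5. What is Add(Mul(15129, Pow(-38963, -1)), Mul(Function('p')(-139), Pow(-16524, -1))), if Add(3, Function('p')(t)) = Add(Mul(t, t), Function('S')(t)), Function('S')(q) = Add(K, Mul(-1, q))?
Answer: Rational(-83991656, 53652051) ≈ -1.5655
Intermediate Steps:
Function('S')(q) = Add(-5, Mul(-1, q))
Function('p')(t) = Add(-8, Pow(t, 2), Mul(-1, t)) (Function('p')(t) = Add(-3, Add(Mul(t, t), Add(-5, Mul(-1, t)))) = Add(-3, Add(Pow(t, 2), Add(-5, Mul(-1, t)))) = Add(-3, Add(-5, Pow(t, 2), Mul(-1, t))) = Add(-8, Pow(t, 2), Mul(-1, t)))
Add(Mul(15129, Pow(-38963, -1)), Mul(Function('p')(-139), Pow(-16524, -1))) = Add(Mul(15129, Pow(-38963, -1)), Mul(Add(-8, Pow(-139, 2), Mul(-1, -139)), Pow(-16524, -1))) = Add(Mul(15129, Rational(-1, 38963)), Mul(Add(-8, 19321, 139), Rational(-1, 16524))) = Add(Rational(-15129, 38963), Mul(19452, Rational(-1, 16524))) = Add(Rational(-15129, 38963), Rational(-1621, 1377)) = Rational(-83991656, 53652051)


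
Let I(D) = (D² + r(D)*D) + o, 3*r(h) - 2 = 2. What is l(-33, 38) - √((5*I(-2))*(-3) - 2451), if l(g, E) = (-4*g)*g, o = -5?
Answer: -4356 - 2*I*√599 ≈ -4356.0 - 48.949*I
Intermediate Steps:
r(h) = 4/3 (r(h) = ⅔ + (⅓)*2 = ⅔ + ⅔ = 4/3)
l(g, E) = -4*g²
I(D) = -5 + D² + 4*D/3 (I(D) = (D² + 4*D/3) - 5 = -5 + D² + 4*D/3)
l(-33, 38) - √((5*I(-2))*(-3) - 2451) = -4*(-33)² - √((5*(-5 + (-2)² + (4/3)*(-2)))*(-3) - 2451) = -4*1089 - √((5*(-5 + 4 - 8/3))*(-3) - 2451) = -4356 - √((5*(-11/3))*(-3) - 2451) = -4356 - √(-55/3*(-3) - 2451) = -4356 - √(55 - 2451) = -4356 - √(-2396) = -4356 - 2*I*√599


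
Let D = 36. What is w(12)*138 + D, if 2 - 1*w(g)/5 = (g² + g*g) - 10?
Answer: -190404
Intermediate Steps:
w(g) = 60 - 10*g² (w(g) = 10 - 5*((g² + g*g) - 10) = 10 - 5*((g² + g²) - 10) = 10 - 5*(2*g² - 10) = 10 - 5*(-10 + 2*g²) = 10 + (50 - 10*g²) = 60 - 10*g²)
w(12)*138 + D = (60 - 10*12²)*138 + 36 = (60 - 10*144)*138 + 36 = (60 - 1440)*138 + 36 = -1380*138 + 36 = -190440 + 36 = -190404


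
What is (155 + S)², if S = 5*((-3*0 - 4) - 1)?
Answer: 16900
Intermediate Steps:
S = -25 (S = 5*((0 - 4) - 1) = 5*(-4 - 1) = 5*(-5) = -25)
(155 + S)² = (155 - 25)² = 130² = 16900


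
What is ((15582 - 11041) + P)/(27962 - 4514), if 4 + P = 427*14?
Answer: 3505/7816 ≈ 0.44844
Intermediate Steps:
P = 5974 (P = -4 + 427*14 = -4 + 5978 = 5974)
((15582 - 11041) + P)/(27962 - 4514) = ((15582 - 11041) + 5974)/(27962 - 4514) = (4541 + 5974)/23448 = 10515*(1/23448) = 3505/7816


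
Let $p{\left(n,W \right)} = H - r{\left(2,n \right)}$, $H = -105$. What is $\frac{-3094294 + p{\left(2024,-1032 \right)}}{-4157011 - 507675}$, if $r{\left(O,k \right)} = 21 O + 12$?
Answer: $\frac{3094453}{4664686} \approx 0.66338$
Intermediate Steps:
$r{\left(O,k \right)} = 12 + 21 O$
$p{\left(n,W \right)} = -159$ ($p{\left(n,W \right)} = -105 - \left(12 + 21 \cdot 2\right) = -105 - \left(12 + 42\right) = -105 - 54 = -159$)
$\frac{-3094294 + p{\left(2024,-1032 \right)}}{-4157011 - 507675} = \frac{-3094294 - 159}{-4157011 - 507675} = - \frac{3094453}{-4664686} = \left(-3094453\right) \left(- \frac{1}{4664686}\right) = \frac{3094453}{4664686}$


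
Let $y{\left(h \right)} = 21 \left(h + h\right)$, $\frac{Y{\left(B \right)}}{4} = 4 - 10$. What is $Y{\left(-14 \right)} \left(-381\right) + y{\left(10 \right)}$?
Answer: $9564$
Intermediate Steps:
$Y{\left(B \right)} = -24$ ($Y{\left(B \right)} = 4 \left(4 - 10\right) = 4 \left(-6\right) = -24$)
$y{\left(h \right)} = 42 h$ ($y{\left(h \right)} = 21 \cdot 2 h = 42 h$)
$Y{\left(-14 \right)} \left(-381\right) + y{\left(10 \right)} = \left(-24\right) \left(-381\right) + 42 \cdot 10 = 9144 + 420 = 9564$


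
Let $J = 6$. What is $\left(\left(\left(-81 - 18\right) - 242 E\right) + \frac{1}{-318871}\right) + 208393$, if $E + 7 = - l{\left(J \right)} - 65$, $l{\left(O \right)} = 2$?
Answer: $\frac{72129257941}{318871} \approx 2.262 \cdot 10^{5}$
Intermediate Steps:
$E = -74$ ($E = -7 - 67 = -74$)
$\left(\left(\left(-81 - 18\right) - 242 E\right) + \frac{1}{-318871}\right) + 208393 = \left(\left(\left(-81 - 18\right) - -17908\right) + \frac{1}{-318871}\right) + 208393 = \left(\left(-99 + 17908\right) - \frac{1}{318871}\right) + 208393 = \left(17809 - \frac{1}{318871}\right) + 208393 = \frac{5678773638}{318871} + 208393 = \frac{72129257941}{318871}$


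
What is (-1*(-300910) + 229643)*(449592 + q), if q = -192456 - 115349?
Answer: 75225518211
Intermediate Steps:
q = -307805
(-1*(-300910) + 229643)*(449592 + q) = (-1*(-300910) + 229643)*(449592 - 307805) = (300910 + 229643)*141787 = 530553*141787 = 75225518211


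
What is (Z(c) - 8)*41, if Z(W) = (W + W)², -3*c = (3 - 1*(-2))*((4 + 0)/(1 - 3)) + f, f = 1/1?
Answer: 1148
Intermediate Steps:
f = 1
c = 3 (c = -((3 - 1*(-2))*((4 + 0)/(1 - 3)) + 1)/3 = -((3 + 2)*(4/(-2)) + 1)/3 = -(5*(4*(-½)) + 1)/3 = -(5*(-2) + 1)/3 = -(-10 + 1)/3 = -⅓*(-9) = 3)
Z(W) = 4*W² (Z(W) = (2*W)² = 4*W²)
(Z(c) - 8)*41 = (4*3² - 8)*41 = (4*9 - 8)*41 = (36 - 8)*41 = 28*41 = 1148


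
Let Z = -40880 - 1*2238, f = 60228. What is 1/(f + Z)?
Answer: 1/17110 ≈ 5.8445e-5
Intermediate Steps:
Z = -43118 (Z = -40880 - 2238 = -43118)
1/(f + Z) = 1/(60228 - 43118) = 1/17110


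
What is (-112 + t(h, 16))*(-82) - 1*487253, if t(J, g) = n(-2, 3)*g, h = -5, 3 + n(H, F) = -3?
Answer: -470197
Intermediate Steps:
n(H, F) = -6 (n(H, F) = -3 - 3 = -6)
t(J, g) = -6*g
(-112 + t(h, 16))*(-82) - 1*487253 = (-112 - 6*16)*(-82) - 1*487253 = (-112 - 96)*(-82) - 487253 = -208*(-82) - 487253 = 17056 - 487253 = -470197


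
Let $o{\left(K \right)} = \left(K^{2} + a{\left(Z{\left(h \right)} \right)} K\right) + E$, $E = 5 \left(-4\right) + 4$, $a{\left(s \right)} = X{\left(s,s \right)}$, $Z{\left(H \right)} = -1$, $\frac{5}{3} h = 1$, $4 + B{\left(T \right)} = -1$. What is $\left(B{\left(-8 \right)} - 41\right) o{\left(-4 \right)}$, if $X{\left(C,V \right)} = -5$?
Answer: $-920$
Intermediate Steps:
$B{\left(T \right)} = -5$ ($B{\left(T \right)} = -4 - 1 = -5$)
$h = \frac{3}{5}$ ($h = \frac{3}{5} \cdot 1 = \frac{3}{5} \approx 0.6$)
$a{\left(s \right)} = -5$
$E = -16$ ($E = -20 + 4 = -16$)
$o{\left(K \right)} = -16 + K^{2} - 5 K$ ($o{\left(K \right)} = \left(K^{2} - 5 K\right) - 16 = -16 + K^{2} - 5 K$)
$\left(B{\left(-8 \right)} - 41\right) o{\left(-4 \right)} = \left(-5 - 41\right) \left(-16 + \left(-4\right)^{2} - -20\right) = - 46 \left(-16 + 16 + 20\right) = \left(-46\right) 20 = -920$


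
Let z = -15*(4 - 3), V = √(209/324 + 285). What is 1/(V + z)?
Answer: 4860/19649 + 18*√92549/19649 ≈ 0.52603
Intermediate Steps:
V = √92549/18 (V = √(209*(1/324) + 285) = √(209/324 + 285) = √(92549/324) = √92549/18 ≈ 16.901)
z = -15 (z = -15*1 = -15)
1/(V + z) = 1/(√92549/18 - 15) = 1/(-15 + √92549/18)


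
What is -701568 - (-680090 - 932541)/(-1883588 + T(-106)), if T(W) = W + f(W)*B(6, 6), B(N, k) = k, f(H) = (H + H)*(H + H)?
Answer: -1132353411671/1614030 ≈ -7.0157e+5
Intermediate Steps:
f(H) = 4*H² (f(H) = (2*H)*(2*H) = 4*H²)
T(W) = W + 24*W² (T(W) = W + (4*W²)*6 = W + 24*W²)
-701568 - (-680090 - 932541)/(-1883588 + T(-106)) = -701568 - (-680090 - 932541)/(-1883588 - 106*(1 + 24*(-106))) = -701568 - (-1612631)/(-1883588 - 106*(1 - 2544)) = -701568 - (-1612631)/(-1883588 - 106*(-2543)) = -701568 - (-1612631)/(-1883588 + 269558) = -701568 - (-1612631)/(-1614030) = -701568 - (-1612631)*(-1)/1614030 = -701568 - 1*1612631/1614030 = -701568 - 1612631/1614030 = -1132353411671/1614030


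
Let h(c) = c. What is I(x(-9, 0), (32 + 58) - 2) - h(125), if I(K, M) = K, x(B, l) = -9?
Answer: -134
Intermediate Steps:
I(x(-9, 0), (32 + 58) - 2) - h(125) = -9 - 1*125 = -9 - 125 = -134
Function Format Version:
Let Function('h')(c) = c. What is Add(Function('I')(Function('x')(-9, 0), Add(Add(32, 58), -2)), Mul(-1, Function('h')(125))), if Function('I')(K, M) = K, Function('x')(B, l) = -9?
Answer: -134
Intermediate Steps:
Add(Function('I')(Function('x')(-9, 0), Add(Add(32, 58), -2)), Mul(-1, Function('h')(125))) = Add(-9, Mul(-1, 125)) = Add(-9, -125) = -134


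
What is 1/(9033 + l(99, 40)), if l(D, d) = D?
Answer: 1/9132 ≈ 0.00010951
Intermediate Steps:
1/(9033 + l(99, 40)) = 1/(9033 + 99) = 1/9132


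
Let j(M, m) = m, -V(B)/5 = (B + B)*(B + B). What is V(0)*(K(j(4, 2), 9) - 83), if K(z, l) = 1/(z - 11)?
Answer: 0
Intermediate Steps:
V(B) = -20*B² (V(B) = -5*(B + B)*(B + B) = -5*2*B*2*B = -20*B²)
K(z, l) = 1/(-11 + z)
V(0)*(K(j(4, 2), 9) - 83) = (-20*0²)*(1/(-11 + 2) - 83) = (-20*0)*(1/(-9) - 83) = 0*(-⅑ - 83) = 0*(-748/9) = 0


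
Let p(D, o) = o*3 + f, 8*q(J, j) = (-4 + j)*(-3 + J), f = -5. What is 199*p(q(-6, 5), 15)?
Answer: 7960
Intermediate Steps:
q(J, j) = (-4 + j)*(-3 + J)/8 (q(J, j) = ((-4 + j)*(-3 + J))/8 = (-4 + j)*(-3 + J)/8)
p(D, o) = -5 + 3*o (p(D, o) = o*3 - 5 = 3*o - 5 = -5 + 3*o)
199*p(q(-6, 5), 15) = 199*(-5 + 3*15) = 199*(-5 + 45) = 199*40 = 7960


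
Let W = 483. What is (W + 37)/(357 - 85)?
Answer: 65/34 ≈ 1.9118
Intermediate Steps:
(W + 37)/(357 - 85) = (483 + 37)/(357 - 85) = 520/272 = 520*(1/272) = 65/34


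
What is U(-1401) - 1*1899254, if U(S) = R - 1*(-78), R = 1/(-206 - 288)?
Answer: -938192945/494 ≈ -1.8992e+6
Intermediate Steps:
R = -1/494 (R = 1/(-494) = -1/494 ≈ -0.0020243)
U(S) = 38531/494 (U(S) = -1/494 - 1*(-78) = -1/494 + 78 = 38531/494)
U(-1401) - 1*1899254 = 38531/494 - 1*1899254 = 38531/494 - 1899254 = -938192945/494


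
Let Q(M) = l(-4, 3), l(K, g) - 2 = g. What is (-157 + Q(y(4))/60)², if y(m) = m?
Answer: 3545689/144 ≈ 24623.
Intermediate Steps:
l(K, g) = 2 + g
Q(M) = 5 (Q(M) = 2 + 3 = 5)
(-157 + Q(y(4))/60)² = (-157 + 5/60)² = (-157 + 5*(1/60))² = (-157 + 1/12)² = (-1883/12)² = 3545689/144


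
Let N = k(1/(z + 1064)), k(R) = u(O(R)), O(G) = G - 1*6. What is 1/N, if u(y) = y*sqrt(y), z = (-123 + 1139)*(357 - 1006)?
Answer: 2633280*I*sqrt(162519499545)/15601875906241 ≈ 0.068041*I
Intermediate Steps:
z = -659384 (z = 1016*(-649) = -659384)
O(G) = -6 + G (O(G) = G - 6 = -6 + G)
u(y) = y**(3/2)
k(R) = (-6 + R)**(3/2)
N = -3949921*I*sqrt(162519499545)/108346305600 (N = (-6 + 1/(-659384 + 1064))**(3/2) = (-6 + 1/(-658320))**(3/2) = (-6 - 1/658320)**(3/2) = (-3949921/658320)**(3/2) = -3949921*I*sqrt(162519499545)/108346305600 ≈ -14.697*I)
1/N = 1/(-3949921*I*sqrt(162519499545)/108346305600) = 2633280*I*sqrt(162519499545)/15601875906241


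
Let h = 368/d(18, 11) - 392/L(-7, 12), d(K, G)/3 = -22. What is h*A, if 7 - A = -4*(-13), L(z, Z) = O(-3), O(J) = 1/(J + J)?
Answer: -1161480/11 ≈ -1.0559e+5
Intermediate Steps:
O(J) = 1/(2*J)
L(z, Z) = -⅙ (L(z, Z) = (½)/(-3) = (½)*(-⅓) = -⅙)
d(K, G) = -66 (d(K, G) = 3*(-22) = -66)
h = 77432/33 (h = 368/(-66) - 392/(-⅙) = 368*(-1/66) - 392*(-6) = -184/33 + 2352 = 77432/33 ≈ 2346.4)
A = -45 (A = 7 - (-4)*(-13) = 7 - 1*52 = 7 - 52 = -45)
h*A = (77432/33)*(-45) = -1161480/11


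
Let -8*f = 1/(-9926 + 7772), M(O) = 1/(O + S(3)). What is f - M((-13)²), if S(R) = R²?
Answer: -8527/1533648 ≈ -0.0055599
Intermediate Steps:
M(O) = 1/(9 + O) (M(O) = 1/(O + 3²) = 1/(O + 9) = 1/(9 + O))
f = 1/17232 (f = -1/(8*(-9926 + 7772)) = -⅛/(-2154) = -⅛*(-1/2154) = 1/17232 ≈ 5.8032e-5)
f - M((-13)²) = 1/17232 - 1/(9 + (-13)²) = 1/17232 - 1/(9 + 169) = 1/17232 - 1/178 = -8527/1533648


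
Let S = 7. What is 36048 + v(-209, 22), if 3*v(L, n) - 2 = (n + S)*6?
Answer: 108320/3 ≈ 36107.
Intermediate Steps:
v(L, n) = 44/3 + 2*n (v(L, n) = ⅔ + ((n + 7)*6)/3 = ⅔ + ((7 + n)*6)/3 = ⅔ + (42 + 6*n)/3 = ⅔ + (14 + 2*n) = 44/3 + 2*n)
36048 + v(-209, 22) = 36048 + (44/3 + 2*22) = 36048 + (44/3 + 44) = 36048 + 176/3 = 108320/3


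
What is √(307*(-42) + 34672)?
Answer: √21778 ≈ 147.57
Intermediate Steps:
√(307*(-42) + 34672) = √(-12894 + 34672) = √21778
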